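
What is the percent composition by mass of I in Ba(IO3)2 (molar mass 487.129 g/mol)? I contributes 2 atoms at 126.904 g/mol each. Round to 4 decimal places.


pct = 100 * (n_elem * M_elem) / M_total
mass_contribution = 2 * 126.904 = 253.808 g/mol
pct = 100 * 253.808 / 487.129
pct = 52.10283108 %, rounded to 4 dp:

52.1028 %


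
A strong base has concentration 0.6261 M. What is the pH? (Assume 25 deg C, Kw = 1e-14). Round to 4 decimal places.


A strong base dissociates completely, so [OH-] equals the given concentration.
pOH = -log10([OH-]) = -log10(0.6261) = 0.203356
pH = 14 - pOH = 14 - 0.203356
pH = 13.796644, rounded to 4 dp:

13.7966


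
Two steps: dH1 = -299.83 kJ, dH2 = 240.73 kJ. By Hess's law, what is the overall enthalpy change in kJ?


Hess's law: enthalpy is a state function, so add the step enthalpies.
dH_total = dH1 + dH2 = -299.83 + (240.73)
dH_total = -59.1 kJ:

-59.10 kJ


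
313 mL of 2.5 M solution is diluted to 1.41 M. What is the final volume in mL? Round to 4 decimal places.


Dilution: M1*V1 = M2*V2, solve for V2.
V2 = M1*V1 / M2
V2 = 2.5 * 313 / 1.41
V2 = 782.5 / 1.41
V2 = 554.96453901 mL, rounded to 4 dp:

554.9645 mL


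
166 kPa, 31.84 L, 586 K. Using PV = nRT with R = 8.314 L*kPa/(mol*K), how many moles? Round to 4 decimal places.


PV = nRT, solve for n = PV / (RT).
PV = 166 * 31.84 = 5285.44
RT = 8.314 * 586 = 4872.004
n = 5285.44 / 4872.004
n = 1.08485954 mol, rounded to 4 dp:

1.0849 mol


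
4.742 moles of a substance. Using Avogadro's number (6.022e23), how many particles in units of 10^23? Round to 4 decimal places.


N = n * NA, then divide by 1e23 for the requested units.
N / 1e23 = n * 6.022
N / 1e23 = 4.742 * 6.022
N / 1e23 = 28.556324, rounded to 4 dp:

28.5563


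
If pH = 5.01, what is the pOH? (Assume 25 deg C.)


At 25 deg C, pH + pOH = 14.
pOH = 14 - pH = 14 - 5.01
pOH = 8.99:

8.99


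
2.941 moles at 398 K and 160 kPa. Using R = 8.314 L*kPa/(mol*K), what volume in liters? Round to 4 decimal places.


PV = nRT, solve for V = nRT / P.
nRT = 2.941 * 8.314 * 398 = 9731.6867
V = 9731.6867 / 160
V = 60.82304188 L, rounded to 4 dp:

60.8230 L


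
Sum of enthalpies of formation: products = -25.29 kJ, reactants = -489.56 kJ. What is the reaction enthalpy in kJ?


dH_rxn = sum(dH_f products) - sum(dH_f reactants)
dH_rxn = -25.29 - (-489.56)
dH_rxn = 464.27 kJ:

464.27 kJ


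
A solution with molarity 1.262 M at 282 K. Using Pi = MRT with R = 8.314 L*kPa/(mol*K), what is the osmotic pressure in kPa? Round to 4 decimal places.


Osmotic pressure (van't Hoff): Pi = M*R*T.
RT = 8.314 * 282 = 2344.548
Pi = 1.262 * 2344.548
Pi = 2958.819576 kPa, rounded to 4 dp:

2958.8196 kPa


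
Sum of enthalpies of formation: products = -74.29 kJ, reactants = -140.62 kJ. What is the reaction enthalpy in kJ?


dH_rxn = sum(dH_f products) - sum(dH_f reactants)
dH_rxn = -74.29 - (-140.62)
dH_rxn = 66.33 kJ:

66.33 kJ


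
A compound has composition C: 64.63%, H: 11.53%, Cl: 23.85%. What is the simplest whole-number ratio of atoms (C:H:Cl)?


Assume 100 g of compound, divide each mass% by atomic mass to get moles, then normalize by the smallest to get a raw atom ratio.
Moles per 100 g: C: 64.63/12.011 = 5.3809, H: 11.53/1.008 = 11.4385, Cl: 23.85/35.453 = 0.6727
Raw ratio (divide by min = 0.6727): C: 7.999, H: 17.003, Cl: 1.0
Multiply by 1 to clear fractions: C: 7.999 ~= 8, H: 17.003 ~= 17, Cl: 1.0 ~= 1
Reduce by GCD to get the simplest whole-number ratio:

8:17:1


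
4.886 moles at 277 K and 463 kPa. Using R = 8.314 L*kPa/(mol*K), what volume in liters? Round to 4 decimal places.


PV = nRT, solve for V = nRT / P.
nRT = 4.886 * 8.314 * 277 = 11252.3505
V = 11252.3505 / 463
V = 24.30313283 L, rounded to 4 dp:

24.3031 L


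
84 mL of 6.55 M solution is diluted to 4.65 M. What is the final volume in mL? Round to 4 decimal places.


Dilution: M1*V1 = M2*V2, solve for V2.
V2 = M1*V1 / M2
V2 = 6.55 * 84 / 4.65
V2 = 550.2 / 4.65
V2 = 118.32258065 mL, rounded to 4 dp:

118.3226 mL


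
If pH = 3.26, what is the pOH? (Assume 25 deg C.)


At 25 deg C, pH + pOH = 14.
pOH = 14 - pH = 14 - 3.26
pOH = 10.74:

10.74


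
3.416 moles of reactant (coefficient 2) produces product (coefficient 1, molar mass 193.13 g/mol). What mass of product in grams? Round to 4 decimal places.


Use the coefficient ratio to convert reactant moles to product moles, then multiply by the product's molar mass.
moles_P = moles_R * (coeff_P / coeff_R) = 3.416 * (1/2) = 1.708
mass_P = moles_P * M_P = 1.708 * 193.13
mass_P = 329.86604 g, rounded to 4 dp:

329.8660 g


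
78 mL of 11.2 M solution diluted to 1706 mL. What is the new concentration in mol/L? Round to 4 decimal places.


Dilution: M1*V1 = M2*V2, solve for M2.
M2 = M1*V1 / V2
M2 = 11.2 * 78 / 1706
M2 = 873.6 / 1706
M2 = 0.51207503 mol/L, rounded to 4 dp:

0.5121 mol/L


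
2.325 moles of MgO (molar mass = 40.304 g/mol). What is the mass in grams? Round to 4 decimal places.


mass = n * M
mass = 2.325 * 40.304
mass = 93.7068 g, rounded to 4 dp:

93.7068 g


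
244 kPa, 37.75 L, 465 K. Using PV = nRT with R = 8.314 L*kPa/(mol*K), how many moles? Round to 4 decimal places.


PV = nRT, solve for n = PV / (RT).
PV = 244 * 37.75 = 9211.0
RT = 8.314 * 465 = 3866.01
n = 9211.0 / 3866.01
n = 2.3825598 mol, rounded to 4 dp:

2.3826 mol


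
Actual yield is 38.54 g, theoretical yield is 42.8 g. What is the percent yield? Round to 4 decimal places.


% yield = 100 * actual / theoretical
% yield = 100 * 38.54 / 42.8
% yield = 90.04672897 %, rounded to 4 dp:

90.0467 %


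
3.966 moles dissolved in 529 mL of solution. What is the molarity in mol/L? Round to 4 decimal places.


Convert volume to liters: V_L = V_mL / 1000.
V_L = 529 / 1000 = 0.529 L
M = n / V_L = 3.966 / 0.529
M = 7.49716446 mol/L, rounded to 4 dp:

7.4972 mol/L


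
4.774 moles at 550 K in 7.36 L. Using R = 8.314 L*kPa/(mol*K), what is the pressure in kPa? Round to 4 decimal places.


PV = nRT, solve for P = nRT / V.
nRT = 4.774 * 8.314 * 550 = 21830.0698
P = 21830.0698 / 7.36
P = 2966.04209239 kPa, rounded to 4 dp:

2966.0421 kPa


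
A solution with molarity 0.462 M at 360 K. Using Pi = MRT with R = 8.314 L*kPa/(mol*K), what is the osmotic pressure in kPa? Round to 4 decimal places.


Osmotic pressure (van't Hoff): Pi = M*R*T.
RT = 8.314 * 360 = 2993.04
Pi = 0.462 * 2993.04
Pi = 1382.78448 kPa, rounded to 4 dp:

1382.7845 kPa


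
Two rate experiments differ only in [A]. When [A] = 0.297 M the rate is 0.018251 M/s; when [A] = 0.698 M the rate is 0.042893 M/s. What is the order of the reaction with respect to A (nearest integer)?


Rate is proportional to [A]^n, so rate2/rate1 = ([A]2/[A]1)^n. Take logs to solve for n.
rate2/rate1 = 0.042893 / 0.018251 = 2.3502
[A]2/[A]1 = 0.698 / 0.297 = 2.3502
n = ln(2.3502) / ln(2.3502) = 1.0
Nearest integer order:

1


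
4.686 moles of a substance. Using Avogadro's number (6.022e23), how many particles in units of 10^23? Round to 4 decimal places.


N = n * NA, then divide by 1e23 for the requested units.
N / 1e23 = n * 6.022
N / 1e23 = 4.686 * 6.022
N / 1e23 = 28.219092, rounded to 4 dp:

28.2191


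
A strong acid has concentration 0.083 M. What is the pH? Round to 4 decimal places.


A strong acid dissociates completely, so [H+] equals the given concentration.
pH = -log10([H+]) = -log10(0.083)
pH = 1.08092191, rounded to 4 dp:

1.0809


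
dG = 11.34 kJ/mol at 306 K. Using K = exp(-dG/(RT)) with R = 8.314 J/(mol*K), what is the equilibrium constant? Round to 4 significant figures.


dG is in kJ/mol; multiply by 1000 to match R in J/(mol*K).
RT = 8.314 * 306 = 2544.084 J/mol
exponent = -dG*1000 / (RT) = -(11.34*1000) / 2544.084 = -4.45739999
K = exp(-4.45739999)
K = 0.011592465, rounded to 4 significant figures:

0.01159


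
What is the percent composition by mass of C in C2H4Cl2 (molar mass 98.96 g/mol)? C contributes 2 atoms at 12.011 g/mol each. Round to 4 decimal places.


pct = 100 * (n_elem * M_elem) / M_total
mass_contribution = 2 * 12.011 = 24.022 g/mol
pct = 100 * 24.022 / 98.96
pct = 24.27445432 %, rounded to 4 dp:

24.2745 %


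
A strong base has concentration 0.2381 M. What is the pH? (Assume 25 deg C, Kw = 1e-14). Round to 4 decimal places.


A strong base dissociates completely, so [OH-] equals the given concentration.
pOH = -log10([OH-]) = -log10(0.2381) = 0.623241
pH = 14 - pOH = 14 - 0.623241
pH = 13.376759, rounded to 4 dp:

13.3768


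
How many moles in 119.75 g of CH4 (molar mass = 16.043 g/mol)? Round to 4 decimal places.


n = mass / M
n = 119.75 / 16.043
n = 7.46431465 mol, rounded to 4 dp:

7.4643 mol


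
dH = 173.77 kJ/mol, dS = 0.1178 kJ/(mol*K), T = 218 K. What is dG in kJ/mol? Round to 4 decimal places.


Gibbs: dG = dH - T*dS (consistent units, dS already in kJ/(mol*K)).
T*dS = 218 * 0.1178 = 25.6804
dG = 173.77 - (25.6804)
dG = 148.0896 kJ/mol, rounded to 4 dp:

148.0896 kJ/mol


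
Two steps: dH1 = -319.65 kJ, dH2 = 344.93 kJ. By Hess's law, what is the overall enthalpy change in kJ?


Hess's law: enthalpy is a state function, so add the step enthalpies.
dH_total = dH1 + dH2 = -319.65 + (344.93)
dH_total = 25.28 kJ:

25.28 kJ


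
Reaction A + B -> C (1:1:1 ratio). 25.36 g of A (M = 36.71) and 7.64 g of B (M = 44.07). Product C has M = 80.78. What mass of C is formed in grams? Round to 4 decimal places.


Find moles of each reactant; the smaller value is the limiting reagent in a 1:1:1 reaction, so moles_C equals moles of the limiter.
n_A = mass_A / M_A = 25.36 / 36.71 = 0.69082 mol
n_B = mass_B / M_B = 7.64 / 44.07 = 0.173361 mol
Limiting reagent: B (smaller), n_limiting = 0.173361 mol
mass_C = n_limiting * M_C = 0.173361 * 80.78
mass_C = 14.00410158 g, rounded to 4 dp:

14.0041 g


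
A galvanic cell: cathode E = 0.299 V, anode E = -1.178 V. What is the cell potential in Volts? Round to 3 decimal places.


Standard cell potential: E_cell = E_cathode - E_anode.
E_cell = 0.299 - (-1.178)
E_cell = 1.477 V, rounded to 3 dp:

1.477 V


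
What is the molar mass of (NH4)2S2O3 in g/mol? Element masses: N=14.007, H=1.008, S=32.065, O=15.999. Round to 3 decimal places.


M = sum(count * atomic_mass) over atoms.
M = 2*14.007 + 8*1.008 + 2*32.065 + 3*15.999
M = 28.014 + 8.064 + 64.13 + 47.997
M = 148.205 g/mol, rounded to 3 dp:

148.205 g/mol


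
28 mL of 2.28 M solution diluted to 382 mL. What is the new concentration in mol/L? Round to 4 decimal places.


Dilution: M1*V1 = M2*V2, solve for M2.
M2 = M1*V1 / V2
M2 = 2.28 * 28 / 382
M2 = 63.84 / 382
M2 = 0.16712042 mol/L, rounded to 4 dp:

0.1671 mol/L


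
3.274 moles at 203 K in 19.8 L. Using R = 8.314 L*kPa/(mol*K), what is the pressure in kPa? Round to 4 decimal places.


PV = nRT, solve for P = nRT / V.
nRT = 3.274 * 8.314 * 203 = 5525.6673
P = 5525.6673 / 19.8
P = 279.07410606 kPa, rounded to 4 dp:

279.0741 kPa


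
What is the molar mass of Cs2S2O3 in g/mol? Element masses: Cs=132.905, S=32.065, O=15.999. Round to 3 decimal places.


M = sum(count * atomic_mass) over atoms.
M = 2*132.905 + 2*32.065 + 3*15.999
M = 265.81 + 64.13 + 47.997
M = 377.937 g/mol, rounded to 3 dp:

377.937 g/mol


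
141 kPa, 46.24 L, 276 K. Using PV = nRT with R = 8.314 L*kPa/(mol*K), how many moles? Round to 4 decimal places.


PV = nRT, solve for n = PV / (RT).
PV = 141 * 46.24 = 6519.84
RT = 8.314 * 276 = 2294.664
n = 6519.84 / 2294.664
n = 2.84130487 mol, rounded to 4 dp:

2.8413 mol


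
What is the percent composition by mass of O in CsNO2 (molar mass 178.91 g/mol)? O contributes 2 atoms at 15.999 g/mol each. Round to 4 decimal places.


pct = 100 * (n_elem * M_elem) / M_total
mass_contribution = 2 * 15.999 = 31.998 g/mol
pct = 100 * 31.998 / 178.91
pct = 17.8849701 %, rounded to 4 dp:

17.8850 %


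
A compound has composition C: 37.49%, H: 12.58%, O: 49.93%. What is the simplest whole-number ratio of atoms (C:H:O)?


Assume 100 g of compound, divide each mass% by atomic mass to get moles, then normalize by the smallest to get a raw atom ratio.
Moles per 100 g: C: 37.49/12.011 = 3.1213, H: 12.58/1.008 = 12.4802, O: 49.93/15.999 = 3.1208
Raw ratio (divide by min = 3.1208): C: 1.0, H: 3.999, O: 1.0
Multiply by 1 to clear fractions: C: 1.0 ~= 1, H: 3.999 ~= 4, O: 1.0 ~= 1
Reduce by GCD to get the simplest whole-number ratio:

1:4:1


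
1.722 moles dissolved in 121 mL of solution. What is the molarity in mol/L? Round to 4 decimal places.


Convert volume to liters: V_L = V_mL / 1000.
V_L = 121 / 1000 = 0.121 L
M = n / V_L = 1.722 / 0.121
M = 14.23140496 mol/L, rounded to 4 dp:

14.2314 mol/L


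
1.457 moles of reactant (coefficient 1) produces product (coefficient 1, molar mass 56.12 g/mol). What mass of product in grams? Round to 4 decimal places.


Use the coefficient ratio to convert reactant moles to product moles, then multiply by the product's molar mass.
moles_P = moles_R * (coeff_P / coeff_R) = 1.457 * (1/1) = 1.457
mass_P = moles_P * M_P = 1.457 * 56.12
mass_P = 81.76684 g, rounded to 4 dp:

81.7668 g


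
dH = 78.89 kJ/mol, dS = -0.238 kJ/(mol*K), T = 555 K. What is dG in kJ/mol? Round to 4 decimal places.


Gibbs: dG = dH - T*dS (consistent units, dS already in kJ/(mol*K)).
T*dS = 555 * -0.238 = -132.09
dG = 78.89 - (-132.09)
dG = 210.98 kJ/mol, rounded to 4 dp:

210.9800 kJ/mol


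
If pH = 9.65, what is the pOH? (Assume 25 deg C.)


At 25 deg C, pH + pOH = 14.
pOH = 14 - pH = 14 - 9.65
pOH = 4.35:

4.35


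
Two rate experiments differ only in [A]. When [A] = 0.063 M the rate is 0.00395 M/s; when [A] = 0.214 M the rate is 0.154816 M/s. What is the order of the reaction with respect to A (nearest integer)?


Rate is proportional to [A]^n, so rate2/rate1 = ([A]2/[A]1)^n. Take logs to solve for n.
rate2/rate1 = 0.154816 / 0.00395 = 39.1939
[A]2/[A]1 = 0.214 / 0.063 = 3.3968
n = ln(39.1939) / ln(3.3968) = 3.0
Nearest integer order:

3


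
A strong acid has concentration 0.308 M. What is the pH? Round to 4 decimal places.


A strong acid dissociates completely, so [H+] equals the given concentration.
pH = -log10([H+]) = -log10(0.308)
pH = 0.51144928, rounded to 4 dp:

0.5114


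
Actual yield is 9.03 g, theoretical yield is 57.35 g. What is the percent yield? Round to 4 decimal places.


% yield = 100 * actual / theoretical
% yield = 100 * 9.03 / 57.35
% yield = 15.74542284 %, rounded to 4 dp:

15.7454 %


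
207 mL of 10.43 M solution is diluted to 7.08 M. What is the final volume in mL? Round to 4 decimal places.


Dilution: M1*V1 = M2*V2, solve for V2.
V2 = M1*V1 / M2
V2 = 10.43 * 207 / 7.08
V2 = 2159.01 / 7.08
V2 = 304.94491525 mL, rounded to 4 dp:

304.9449 mL


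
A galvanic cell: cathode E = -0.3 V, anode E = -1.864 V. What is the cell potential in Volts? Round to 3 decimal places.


Standard cell potential: E_cell = E_cathode - E_anode.
E_cell = -0.3 - (-1.864)
E_cell = 1.564 V, rounded to 3 dp:

1.564 V


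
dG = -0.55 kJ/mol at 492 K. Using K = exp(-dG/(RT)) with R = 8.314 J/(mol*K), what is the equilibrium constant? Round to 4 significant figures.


dG is in kJ/mol; multiply by 1000 to match R in J/(mol*K).
RT = 8.314 * 492 = 4090.488 J/mol
exponent = -dG*1000 / (RT) = -(-0.55*1000) / 4090.488 = 0.13445828
K = exp(0.13445828)
K = 1.1439169, rounded to 4 significant figures:

1.144


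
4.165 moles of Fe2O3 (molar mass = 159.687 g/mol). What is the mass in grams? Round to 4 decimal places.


mass = n * M
mass = 4.165 * 159.687
mass = 665.096355 g, rounded to 4 dp:

665.0964 g


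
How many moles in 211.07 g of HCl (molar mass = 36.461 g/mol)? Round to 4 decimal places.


n = mass / M
n = 211.07 / 36.461
n = 5.78892515 mol, rounded to 4 dp:

5.7889 mol


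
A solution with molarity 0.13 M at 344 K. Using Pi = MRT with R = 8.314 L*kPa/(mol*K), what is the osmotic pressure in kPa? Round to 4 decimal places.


Osmotic pressure (van't Hoff): Pi = M*R*T.
RT = 8.314 * 344 = 2860.016
Pi = 0.13 * 2860.016
Pi = 371.80208 kPa, rounded to 4 dp:

371.8021 kPa


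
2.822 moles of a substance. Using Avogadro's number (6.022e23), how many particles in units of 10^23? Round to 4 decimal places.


N = n * NA, then divide by 1e23 for the requested units.
N / 1e23 = n * 6.022
N / 1e23 = 2.822 * 6.022
N / 1e23 = 16.994084, rounded to 4 dp:

16.9941


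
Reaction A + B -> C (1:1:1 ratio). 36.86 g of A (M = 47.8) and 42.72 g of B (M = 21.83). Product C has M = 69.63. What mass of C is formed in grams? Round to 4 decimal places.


Find moles of each reactant; the smaller value is the limiting reagent in a 1:1:1 reaction, so moles_C equals moles of the limiter.
n_A = mass_A / M_A = 36.86 / 47.8 = 0.77113 mol
n_B = mass_B / M_B = 42.72 / 21.83 = 1.95694 mol
Limiting reagent: A (smaller), n_limiting = 0.77113 mol
mass_C = n_limiting * M_C = 0.77113 * 69.63
mass_C = 53.6937819 g, rounded to 4 dp:

53.6938 g


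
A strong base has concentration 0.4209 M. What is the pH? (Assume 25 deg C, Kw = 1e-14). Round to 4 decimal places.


A strong base dissociates completely, so [OH-] equals the given concentration.
pOH = -log10([OH-]) = -log10(0.4209) = 0.375821
pH = 14 - pOH = 14 - 0.375821
pH = 13.624179, rounded to 4 dp:

13.6242


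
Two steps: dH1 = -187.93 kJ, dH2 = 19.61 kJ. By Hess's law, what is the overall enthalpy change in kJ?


Hess's law: enthalpy is a state function, so add the step enthalpies.
dH_total = dH1 + dH2 = -187.93 + (19.61)
dH_total = -168.32 kJ:

-168.32 kJ


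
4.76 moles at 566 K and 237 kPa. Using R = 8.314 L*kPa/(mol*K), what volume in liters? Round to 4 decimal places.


PV = nRT, solve for V = nRT / P.
nRT = 4.76 * 8.314 * 566 = 22399.2462
V = 22399.2462 / 237
V = 94.51158734 L, rounded to 4 dp:

94.5116 L


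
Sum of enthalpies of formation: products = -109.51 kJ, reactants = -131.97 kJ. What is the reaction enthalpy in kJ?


dH_rxn = sum(dH_f products) - sum(dH_f reactants)
dH_rxn = -109.51 - (-131.97)
dH_rxn = 22.46 kJ:

22.46 kJ


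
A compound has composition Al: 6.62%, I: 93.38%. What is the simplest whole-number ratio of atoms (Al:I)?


Assume 100 g of compound, divide each mass% by atomic mass to get moles, then normalize by the smallest to get a raw atom ratio.
Moles per 100 g: Al: 6.62/26.982 = 0.2453, I: 93.38/126.904 = 0.7358
Raw ratio (divide by min = 0.2453): Al: 1.0, I: 2.999
Multiply by 1 to clear fractions: Al: 1.0 ~= 1, I: 2.999 ~= 3
Reduce by GCD to get the simplest whole-number ratio:

1:3


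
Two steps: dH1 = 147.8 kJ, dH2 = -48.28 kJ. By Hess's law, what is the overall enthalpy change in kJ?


Hess's law: enthalpy is a state function, so add the step enthalpies.
dH_total = dH1 + dH2 = 147.8 + (-48.28)
dH_total = 99.52 kJ:

99.52 kJ


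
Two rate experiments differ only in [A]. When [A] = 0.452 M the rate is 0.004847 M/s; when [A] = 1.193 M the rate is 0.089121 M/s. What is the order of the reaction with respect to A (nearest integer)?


Rate is proportional to [A]^n, so rate2/rate1 = ([A]2/[A]1)^n. Take logs to solve for n.
rate2/rate1 = 0.089121 / 0.004847 = 18.3868
[A]2/[A]1 = 1.193 / 0.452 = 2.6394
n = ln(18.3868) / ln(2.6394) = 3.0
Nearest integer order:

3


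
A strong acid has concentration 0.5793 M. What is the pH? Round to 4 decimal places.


A strong acid dissociates completely, so [H+] equals the given concentration.
pH = -log10([H+]) = -log10(0.5793)
pH = 0.23709647, rounded to 4 dp:

0.2371


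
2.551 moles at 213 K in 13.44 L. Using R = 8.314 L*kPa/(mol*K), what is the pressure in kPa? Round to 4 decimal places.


PV = nRT, solve for P = nRT / V.
nRT = 2.551 * 8.314 * 213 = 4517.52
P = 4517.52 / 13.44
P = 336.125 kPa, rounded to 4 dp:

336.1250 kPa


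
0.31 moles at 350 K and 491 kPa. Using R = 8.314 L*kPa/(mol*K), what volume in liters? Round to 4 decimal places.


PV = nRT, solve for V = nRT / P.
nRT = 0.31 * 8.314 * 350 = 902.069
V = 902.069 / 491
V = 1.83720774 L, rounded to 4 dp:

1.8372 L


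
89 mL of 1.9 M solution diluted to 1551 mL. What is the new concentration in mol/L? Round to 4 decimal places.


Dilution: M1*V1 = M2*V2, solve for M2.
M2 = M1*V1 / V2
M2 = 1.9 * 89 / 1551
M2 = 169.1 / 1551
M2 = 0.10902643 mol/L, rounded to 4 dp:

0.1090 mol/L


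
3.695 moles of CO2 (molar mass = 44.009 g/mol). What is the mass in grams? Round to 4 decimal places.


mass = n * M
mass = 3.695 * 44.009
mass = 162.613255 g, rounded to 4 dp:

162.6133 g


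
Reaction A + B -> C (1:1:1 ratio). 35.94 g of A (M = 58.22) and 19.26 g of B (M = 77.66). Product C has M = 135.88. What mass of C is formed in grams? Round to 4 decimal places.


Find moles of each reactant; the smaller value is the limiting reagent in a 1:1:1 reaction, so moles_C equals moles of the limiter.
n_A = mass_A / M_A = 35.94 / 58.22 = 0.617314 mol
n_B = mass_B / M_B = 19.26 / 77.66 = 0.248004 mol
Limiting reagent: B (smaller), n_limiting = 0.248004 mol
mass_C = n_limiting * M_C = 0.248004 * 135.88
mass_C = 33.69878352 g, rounded to 4 dp:

33.6988 g


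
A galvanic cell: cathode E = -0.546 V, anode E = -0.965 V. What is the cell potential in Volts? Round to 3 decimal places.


Standard cell potential: E_cell = E_cathode - E_anode.
E_cell = -0.546 - (-0.965)
E_cell = 0.419 V, rounded to 3 dp:

0.419 V


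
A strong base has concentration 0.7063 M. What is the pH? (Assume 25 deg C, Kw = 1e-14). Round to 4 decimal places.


A strong base dissociates completely, so [OH-] equals the given concentration.
pOH = -log10([OH-]) = -log10(0.7063) = 0.151011
pH = 14 - pOH = 14 - 0.151011
pH = 13.848989, rounded to 4 dp:

13.8490


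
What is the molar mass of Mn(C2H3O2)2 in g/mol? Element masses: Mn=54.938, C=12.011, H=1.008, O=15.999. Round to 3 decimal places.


M = sum(count * atomic_mass) over atoms.
M = 1*54.938 + 4*12.011 + 6*1.008 + 4*15.999
M = 54.938 + 48.044 + 6.048 + 63.996
M = 173.026 g/mol, rounded to 3 dp:

173.026 g/mol


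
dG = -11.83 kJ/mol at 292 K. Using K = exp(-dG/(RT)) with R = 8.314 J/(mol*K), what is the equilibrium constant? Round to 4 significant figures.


dG is in kJ/mol; multiply by 1000 to match R in J/(mol*K).
RT = 8.314 * 292 = 2427.688 J/mol
exponent = -dG*1000 / (RT) = -(-11.83*1000) / 2427.688 = 4.87294908
K = exp(4.87294908)
K = 130.70581, rounded to 4 significant figures:

130.7


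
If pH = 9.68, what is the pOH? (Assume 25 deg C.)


At 25 deg C, pH + pOH = 14.
pOH = 14 - pH = 14 - 9.68
pOH = 4.32:

4.32


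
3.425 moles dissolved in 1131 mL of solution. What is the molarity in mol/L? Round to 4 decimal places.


Convert volume to liters: V_L = V_mL / 1000.
V_L = 1131 / 1000 = 1.131 L
M = n / V_L = 3.425 / 1.131
M = 3.02829355 mol/L, rounded to 4 dp:

3.0283 mol/L


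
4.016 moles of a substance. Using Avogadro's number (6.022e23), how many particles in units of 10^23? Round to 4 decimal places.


N = n * NA, then divide by 1e23 for the requested units.
N / 1e23 = n * 6.022
N / 1e23 = 4.016 * 6.022
N / 1e23 = 24.184352, rounded to 4 dp:

24.1844


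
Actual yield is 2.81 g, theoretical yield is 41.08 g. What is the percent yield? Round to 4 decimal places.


% yield = 100 * actual / theoretical
% yield = 100 * 2.81 / 41.08
% yield = 6.84031159 %, rounded to 4 dp:

6.8403 %


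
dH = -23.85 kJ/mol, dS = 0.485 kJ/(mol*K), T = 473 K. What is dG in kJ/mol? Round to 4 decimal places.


Gibbs: dG = dH - T*dS (consistent units, dS already in kJ/(mol*K)).
T*dS = 473 * 0.485 = 229.405
dG = -23.85 - (229.405)
dG = -253.255 kJ/mol, rounded to 4 dp:

-253.2550 kJ/mol


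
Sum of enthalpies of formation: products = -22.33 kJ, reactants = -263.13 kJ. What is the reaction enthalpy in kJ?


dH_rxn = sum(dH_f products) - sum(dH_f reactants)
dH_rxn = -22.33 - (-263.13)
dH_rxn = 240.8 kJ:

240.80 kJ


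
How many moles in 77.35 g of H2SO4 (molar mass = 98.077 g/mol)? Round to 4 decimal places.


n = mass / M
n = 77.35 / 98.077
n = 0.78866605 mol, rounded to 4 dp:

0.7887 mol


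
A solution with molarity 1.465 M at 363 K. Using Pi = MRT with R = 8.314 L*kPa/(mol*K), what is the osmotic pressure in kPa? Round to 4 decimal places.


Osmotic pressure (van't Hoff): Pi = M*R*T.
RT = 8.314 * 363 = 3017.982
Pi = 1.465 * 3017.982
Pi = 4421.34363 kPa, rounded to 4 dp:

4421.3436 kPa


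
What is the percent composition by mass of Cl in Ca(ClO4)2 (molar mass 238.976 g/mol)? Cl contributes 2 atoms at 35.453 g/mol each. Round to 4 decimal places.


pct = 100 * (n_elem * M_elem) / M_total
mass_contribution = 2 * 35.453 = 70.906 g/mol
pct = 100 * 70.906 / 238.976
pct = 29.67076192 %, rounded to 4 dp:

29.6708 %


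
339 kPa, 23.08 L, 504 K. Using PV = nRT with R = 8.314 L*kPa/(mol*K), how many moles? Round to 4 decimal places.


PV = nRT, solve for n = PV / (RT).
PV = 339 * 23.08 = 7824.12
RT = 8.314 * 504 = 4190.256
n = 7824.12 / 4190.256
n = 1.86721766 mol, rounded to 4 dp:

1.8672 mol


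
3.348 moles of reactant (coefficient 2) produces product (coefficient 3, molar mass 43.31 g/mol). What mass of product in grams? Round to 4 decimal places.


Use the coefficient ratio to convert reactant moles to product moles, then multiply by the product's molar mass.
moles_P = moles_R * (coeff_P / coeff_R) = 3.348 * (3/2) = 5.022
mass_P = moles_P * M_P = 5.022 * 43.31
mass_P = 217.50282 g, rounded to 4 dp:

217.5028 g


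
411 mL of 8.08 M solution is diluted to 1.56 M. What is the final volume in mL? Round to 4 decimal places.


Dilution: M1*V1 = M2*V2, solve for V2.
V2 = M1*V1 / M2
V2 = 8.08 * 411 / 1.56
V2 = 3320.88 / 1.56
V2 = 2128.76923077 mL, rounded to 4 dp:

2128.7692 mL


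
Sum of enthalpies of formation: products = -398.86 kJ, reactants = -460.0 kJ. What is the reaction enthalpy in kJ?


dH_rxn = sum(dH_f products) - sum(dH_f reactants)
dH_rxn = -398.86 - (-460.0)
dH_rxn = 61.14 kJ:

61.14 kJ


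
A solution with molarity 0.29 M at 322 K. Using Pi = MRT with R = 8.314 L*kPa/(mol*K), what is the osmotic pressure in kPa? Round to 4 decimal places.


Osmotic pressure (van't Hoff): Pi = M*R*T.
RT = 8.314 * 322 = 2677.108
Pi = 0.29 * 2677.108
Pi = 776.36132 kPa, rounded to 4 dp:

776.3613 kPa


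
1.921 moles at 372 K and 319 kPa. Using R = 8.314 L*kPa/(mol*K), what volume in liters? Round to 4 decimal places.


PV = nRT, solve for V = nRT / P.
nRT = 1.921 * 8.314 * 372 = 5941.2842
V = 5941.2842 / 319
V = 18.62471536 L, rounded to 4 dp:

18.6247 L


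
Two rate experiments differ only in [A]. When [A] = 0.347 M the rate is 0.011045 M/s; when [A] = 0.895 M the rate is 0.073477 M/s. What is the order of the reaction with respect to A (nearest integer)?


Rate is proportional to [A]^n, so rate2/rate1 = ([A]2/[A]1)^n. Take logs to solve for n.
rate2/rate1 = 0.073477 / 0.011045 = 6.6525
[A]2/[A]1 = 0.895 / 0.347 = 2.5793
n = ln(6.6525) / ln(2.5793) = 2.0
Nearest integer order:

2


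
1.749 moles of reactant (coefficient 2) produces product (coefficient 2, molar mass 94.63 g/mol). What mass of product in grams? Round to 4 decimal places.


Use the coefficient ratio to convert reactant moles to product moles, then multiply by the product's molar mass.
moles_P = moles_R * (coeff_P / coeff_R) = 1.749 * (2/2) = 1.749
mass_P = moles_P * M_P = 1.749 * 94.63
mass_P = 165.50787 g, rounded to 4 dp:

165.5079 g


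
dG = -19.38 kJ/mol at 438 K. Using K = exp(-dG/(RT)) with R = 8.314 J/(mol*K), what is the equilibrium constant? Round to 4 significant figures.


dG is in kJ/mol; multiply by 1000 to match R in J/(mol*K).
RT = 8.314 * 438 = 3641.532 J/mol
exponent = -dG*1000 / (RT) = -(-19.38*1000) / 3641.532 = 5.32193593
K = exp(5.32193593)
K = 204.77994, rounded to 4 significant figures:

204.8


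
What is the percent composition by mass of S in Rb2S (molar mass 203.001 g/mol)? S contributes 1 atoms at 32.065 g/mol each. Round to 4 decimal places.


pct = 100 * (n_elem * M_elem) / M_total
mass_contribution = 1 * 32.065 = 32.065 g/mol
pct = 100 * 32.065 / 203.001
pct = 15.79548869 %, rounded to 4 dp:

15.7955 %


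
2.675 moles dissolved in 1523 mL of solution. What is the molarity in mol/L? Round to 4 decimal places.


Convert volume to liters: V_L = V_mL / 1000.
V_L = 1523 / 1000 = 1.523 L
M = n / V_L = 2.675 / 1.523
M = 1.75640184 mol/L, rounded to 4 dp:

1.7564 mol/L


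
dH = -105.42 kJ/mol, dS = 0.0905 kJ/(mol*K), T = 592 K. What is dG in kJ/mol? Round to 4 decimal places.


Gibbs: dG = dH - T*dS (consistent units, dS already in kJ/(mol*K)).
T*dS = 592 * 0.0905 = 53.576
dG = -105.42 - (53.576)
dG = -158.996 kJ/mol, rounded to 4 dp:

-158.9960 kJ/mol


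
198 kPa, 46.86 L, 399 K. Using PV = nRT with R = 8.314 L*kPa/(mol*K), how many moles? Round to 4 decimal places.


PV = nRT, solve for n = PV / (RT).
PV = 198 * 46.86 = 9278.28
RT = 8.314 * 399 = 3317.286
n = 9278.28 / 3317.286
n = 2.79694907 mol, rounded to 4 dp:

2.7969 mol


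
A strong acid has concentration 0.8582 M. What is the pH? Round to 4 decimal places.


A strong acid dissociates completely, so [H+] equals the given concentration.
pH = -log10([H+]) = -log10(0.8582)
pH = 0.06641149, rounded to 4 dp:

0.0664


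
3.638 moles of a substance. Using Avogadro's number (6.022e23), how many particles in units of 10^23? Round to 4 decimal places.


N = n * NA, then divide by 1e23 for the requested units.
N / 1e23 = n * 6.022
N / 1e23 = 3.638 * 6.022
N / 1e23 = 21.908036, rounded to 4 dp:

21.9080


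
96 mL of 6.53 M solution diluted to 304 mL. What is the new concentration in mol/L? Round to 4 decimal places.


Dilution: M1*V1 = M2*V2, solve for M2.
M2 = M1*V1 / V2
M2 = 6.53 * 96 / 304
M2 = 626.88 / 304
M2 = 2.06210526 mol/L, rounded to 4 dp:

2.0621 mol/L


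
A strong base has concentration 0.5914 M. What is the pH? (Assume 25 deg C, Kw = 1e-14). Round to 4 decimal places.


A strong base dissociates completely, so [OH-] equals the given concentration.
pOH = -log10([OH-]) = -log10(0.5914) = 0.228119
pH = 14 - pOH = 14 - 0.228119
pH = 13.771881, rounded to 4 dp:

13.7719


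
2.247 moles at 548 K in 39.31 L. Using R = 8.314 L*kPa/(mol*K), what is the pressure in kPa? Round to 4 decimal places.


PV = nRT, solve for P = nRT / V.
nRT = 2.247 * 8.314 * 548 = 10237.4938
P = 10237.4938 / 39.31
P = 260.42975833 kPa, rounded to 4 dp:

260.4298 kPa


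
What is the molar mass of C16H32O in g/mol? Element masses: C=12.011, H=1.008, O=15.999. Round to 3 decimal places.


M = sum(count * atomic_mass) over atoms.
M = 16*12.011 + 32*1.008 + 1*15.999
M = 192.176 + 32.256 + 15.999
M = 240.431 g/mol, rounded to 3 dp:

240.431 g/mol


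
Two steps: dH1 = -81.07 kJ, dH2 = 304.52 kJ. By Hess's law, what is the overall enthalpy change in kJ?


Hess's law: enthalpy is a state function, so add the step enthalpies.
dH_total = dH1 + dH2 = -81.07 + (304.52)
dH_total = 223.45 kJ:

223.45 kJ


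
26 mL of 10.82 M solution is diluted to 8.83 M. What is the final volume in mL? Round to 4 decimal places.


Dilution: M1*V1 = M2*V2, solve for V2.
V2 = M1*V1 / M2
V2 = 10.82 * 26 / 8.83
V2 = 281.32 / 8.83
V2 = 31.85956965 mL, rounded to 4 dp:

31.8596 mL


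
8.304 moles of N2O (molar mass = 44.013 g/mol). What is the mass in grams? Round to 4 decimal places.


mass = n * M
mass = 8.304 * 44.013
mass = 365.483952 g, rounded to 4 dp:

365.4840 g


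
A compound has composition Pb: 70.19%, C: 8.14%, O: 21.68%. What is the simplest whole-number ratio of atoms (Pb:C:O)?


Assume 100 g of compound, divide each mass% by atomic mass to get moles, then normalize by the smallest to get a raw atom ratio.
Moles per 100 g: Pb: 70.19/207.2 = 0.3388, C: 8.14/12.011 = 0.6777, O: 21.68/15.999 = 1.3551
Raw ratio (divide by min = 0.3388): Pb: 1.0, C: 2.001, O: 4.0
Multiply by 1 to clear fractions: Pb: 1.0 ~= 1, C: 2.001 ~= 2, O: 4.0 ~= 4
Reduce by GCD to get the simplest whole-number ratio:

1:2:4


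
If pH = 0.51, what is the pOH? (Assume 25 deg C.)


At 25 deg C, pH + pOH = 14.
pOH = 14 - pH = 14 - 0.51
pOH = 13.49:

13.49


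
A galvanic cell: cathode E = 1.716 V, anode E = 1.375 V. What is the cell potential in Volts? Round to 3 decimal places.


Standard cell potential: E_cell = E_cathode - E_anode.
E_cell = 1.716 - (1.375)
E_cell = 0.341 V, rounded to 3 dp:

0.341 V


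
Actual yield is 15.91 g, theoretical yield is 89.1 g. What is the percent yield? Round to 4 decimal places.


% yield = 100 * actual / theoretical
% yield = 100 * 15.91 / 89.1
% yield = 17.85634119 %, rounded to 4 dp:

17.8563 %


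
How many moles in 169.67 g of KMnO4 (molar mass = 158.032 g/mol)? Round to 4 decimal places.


n = mass / M
n = 169.67 / 158.032
n = 1.07364331 mol, rounded to 4 dp:

1.0736 mol


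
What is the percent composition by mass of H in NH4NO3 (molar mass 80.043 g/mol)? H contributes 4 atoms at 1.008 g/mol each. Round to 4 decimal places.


pct = 100 * (n_elem * M_elem) / M_total
mass_contribution = 4 * 1.008 = 4.032 g/mol
pct = 100 * 4.032 / 80.043
pct = 5.03729246 %, rounded to 4 dp:

5.0373 %


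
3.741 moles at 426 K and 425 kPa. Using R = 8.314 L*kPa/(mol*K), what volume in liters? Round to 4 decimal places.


PV = nRT, solve for V = nRT / P.
nRT = 3.741 * 8.314 * 426 = 13249.7391
V = 13249.7391 / 425
V = 31.17585671 L, rounded to 4 dp:

31.1759 L


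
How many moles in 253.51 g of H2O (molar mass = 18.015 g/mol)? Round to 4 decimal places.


n = mass / M
n = 253.51 / 18.015
n = 14.07216209 mol, rounded to 4 dp:

14.0722 mol


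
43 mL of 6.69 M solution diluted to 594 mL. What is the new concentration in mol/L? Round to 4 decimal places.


Dilution: M1*V1 = M2*V2, solve for M2.
M2 = M1*V1 / V2
M2 = 6.69 * 43 / 594
M2 = 287.67 / 594
M2 = 0.48429293 mol/L, rounded to 4 dp:

0.4843 mol/L


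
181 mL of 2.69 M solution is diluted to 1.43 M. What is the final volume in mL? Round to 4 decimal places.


Dilution: M1*V1 = M2*V2, solve for V2.
V2 = M1*V1 / M2
V2 = 2.69 * 181 / 1.43
V2 = 486.89 / 1.43
V2 = 340.48251748 mL, rounded to 4 dp:

340.4825 mL


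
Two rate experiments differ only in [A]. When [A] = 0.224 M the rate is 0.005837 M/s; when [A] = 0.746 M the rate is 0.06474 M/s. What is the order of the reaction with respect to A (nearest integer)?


Rate is proportional to [A]^n, so rate2/rate1 = ([A]2/[A]1)^n. Take logs to solve for n.
rate2/rate1 = 0.06474 / 0.005837 = 11.0913
[A]2/[A]1 = 0.746 / 0.224 = 3.3304
n = ln(11.0913) / ln(3.3304) = 2.0
Nearest integer order:

2


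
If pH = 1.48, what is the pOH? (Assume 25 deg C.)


At 25 deg C, pH + pOH = 14.
pOH = 14 - pH = 14 - 1.48
pOH = 12.52:

12.52


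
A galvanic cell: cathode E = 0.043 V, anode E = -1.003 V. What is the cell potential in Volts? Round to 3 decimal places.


Standard cell potential: E_cell = E_cathode - E_anode.
E_cell = 0.043 - (-1.003)
E_cell = 1.046 V, rounded to 3 dp:

1.046 V


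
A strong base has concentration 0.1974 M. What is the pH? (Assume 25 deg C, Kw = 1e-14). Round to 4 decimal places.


A strong base dissociates completely, so [OH-] equals the given concentration.
pOH = -log10([OH-]) = -log10(0.1974) = 0.704653
pH = 14 - pOH = 14 - 0.704653
pH = 13.295347, rounded to 4 dp:

13.2953


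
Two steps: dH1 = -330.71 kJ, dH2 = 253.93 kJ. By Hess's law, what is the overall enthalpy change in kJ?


Hess's law: enthalpy is a state function, so add the step enthalpies.
dH_total = dH1 + dH2 = -330.71 + (253.93)
dH_total = -76.78 kJ:

-76.78 kJ


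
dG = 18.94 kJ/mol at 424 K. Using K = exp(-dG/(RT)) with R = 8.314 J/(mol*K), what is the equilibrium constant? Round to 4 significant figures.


dG is in kJ/mol; multiply by 1000 to match R in J/(mol*K).
RT = 8.314 * 424 = 3525.136 J/mol
exponent = -dG*1000 / (RT) = -(18.94*1000) / 3525.136 = -5.37284235
K = exp(-5.37284235)
K = 0.0046409214, rounded to 4 significant figures:

0.004641


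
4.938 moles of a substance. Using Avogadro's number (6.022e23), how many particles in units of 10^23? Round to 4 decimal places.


N = n * NA, then divide by 1e23 for the requested units.
N / 1e23 = n * 6.022
N / 1e23 = 4.938 * 6.022
N / 1e23 = 29.736636, rounded to 4 dp:

29.7366


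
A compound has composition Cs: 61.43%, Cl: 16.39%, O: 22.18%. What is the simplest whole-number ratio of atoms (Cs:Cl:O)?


Assume 100 g of compound, divide each mass% by atomic mass to get moles, then normalize by the smallest to get a raw atom ratio.
Moles per 100 g: Cs: 61.43/132.905 = 0.4622, Cl: 16.39/35.453 = 0.4623, O: 22.18/15.999 = 1.3863
Raw ratio (divide by min = 0.4622): Cs: 1.0, Cl: 1.0, O: 2.999
Multiply by 1 to clear fractions: Cs: 1.0 ~= 1, Cl: 1.0 ~= 1, O: 2.999 ~= 3
Reduce by GCD to get the simplest whole-number ratio:

1:1:3


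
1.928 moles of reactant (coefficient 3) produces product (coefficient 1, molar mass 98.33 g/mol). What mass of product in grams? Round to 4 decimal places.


Use the coefficient ratio to convert reactant moles to product moles, then multiply by the product's molar mass.
moles_P = moles_R * (coeff_P / coeff_R) = 1.928 * (1/3) = 0.642667
mass_P = moles_P * M_P = 0.642667 * 98.33
mass_P = 63.19344611 g, rounded to 4 dp:

63.1934 g


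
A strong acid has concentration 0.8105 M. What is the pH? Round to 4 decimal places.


A strong acid dissociates completely, so [H+] equals the given concentration.
pH = -log10([H+]) = -log10(0.8105)
pH = 0.09124698, rounded to 4 dp:

0.0912


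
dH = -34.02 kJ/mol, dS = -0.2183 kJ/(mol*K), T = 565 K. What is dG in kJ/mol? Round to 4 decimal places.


Gibbs: dG = dH - T*dS (consistent units, dS already in kJ/(mol*K)).
T*dS = 565 * -0.2183 = -123.3395
dG = -34.02 - (-123.3395)
dG = 89.3195 kJ/mol, rounded to 4 dp:

89.3195 kJ/mol


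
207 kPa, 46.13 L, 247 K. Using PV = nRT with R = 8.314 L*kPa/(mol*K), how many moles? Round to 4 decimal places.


PV = nRT, solve for n = PV / (RT).
PV = 207 * 46.13 = 9548.91
RT = 8.314 * 247 = 2053.558
n = 9548.91 / 2053.558
n = 4.64993441 mol, rounded to 4 dp:

4.6499 mol


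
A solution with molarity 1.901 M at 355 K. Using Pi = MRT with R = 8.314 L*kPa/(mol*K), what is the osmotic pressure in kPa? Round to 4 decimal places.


Osmotic pressure (van't Hoff): Pi = M*R*T.
RT = 8.314 * 355 = 2951.47
Pi = 1.901 * 2951.47
Pi = 5610.74447 kPa, rounded to 4 dp:

5610.7445 kPa


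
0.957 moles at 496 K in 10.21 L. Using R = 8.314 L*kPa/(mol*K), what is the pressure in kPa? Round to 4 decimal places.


PV = nRT, solve for P = nRT / V.
nRT = 0.957 * 8.314 * 496 = 3946.423
P = 3946.423 / 10.21
P = 386.52526934 kPa, rounded to 4 dp:

386.5253 kPa


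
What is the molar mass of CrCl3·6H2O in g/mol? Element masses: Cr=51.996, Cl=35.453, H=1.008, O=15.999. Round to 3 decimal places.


M = sum(count * atomic_mass) over atoms.
M = 1*51.996 + 3*35.453 + 12*1.008 + 6*15.999
M = 51.996 + 106.359 + 12.096 + 95.994
M = 266.445 g/mol, rounded to 3 dp:

266.445 g/mol


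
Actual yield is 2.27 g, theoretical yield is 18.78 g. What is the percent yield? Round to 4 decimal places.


% yield = 100 * actual / theoretical
% yield = 100 * 2.27 / 18.78
% yield = 12.08732694 %, rounded to 4 dp:

12.0873 %


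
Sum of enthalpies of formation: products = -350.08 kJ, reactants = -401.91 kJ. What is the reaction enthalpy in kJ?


dH_rxn = sum(dH_f products) - sum(dH_f reactants)
dH_rxn = -350.08 - (-401.91)
dH_rxn = 51.83 kJ:

51.83 kJ


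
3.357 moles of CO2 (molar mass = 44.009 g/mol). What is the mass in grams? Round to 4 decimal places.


mass = n * M
mass = 3.357 * 44.009
mass = 147.738213 g, rounded to 4 dp:

147.7382 g


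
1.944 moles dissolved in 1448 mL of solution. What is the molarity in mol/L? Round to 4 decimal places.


Convert volume to liters: V_L = V_mL / 1000.
V_L = 1448 / 1000 = 1.448 L
M = n / V_L = 1.944 / 1.448
M = 1.34254144 mol/L, rounded to 4 dp:

1.3425 mol/L


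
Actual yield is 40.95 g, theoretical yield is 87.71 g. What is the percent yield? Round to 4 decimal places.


% yield = 100 * actual / theoretical
% yield = 100 * 40.95 / 87.71
% yield = 46.68794892 %, rounded to 4 dp:

46.6879 %
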